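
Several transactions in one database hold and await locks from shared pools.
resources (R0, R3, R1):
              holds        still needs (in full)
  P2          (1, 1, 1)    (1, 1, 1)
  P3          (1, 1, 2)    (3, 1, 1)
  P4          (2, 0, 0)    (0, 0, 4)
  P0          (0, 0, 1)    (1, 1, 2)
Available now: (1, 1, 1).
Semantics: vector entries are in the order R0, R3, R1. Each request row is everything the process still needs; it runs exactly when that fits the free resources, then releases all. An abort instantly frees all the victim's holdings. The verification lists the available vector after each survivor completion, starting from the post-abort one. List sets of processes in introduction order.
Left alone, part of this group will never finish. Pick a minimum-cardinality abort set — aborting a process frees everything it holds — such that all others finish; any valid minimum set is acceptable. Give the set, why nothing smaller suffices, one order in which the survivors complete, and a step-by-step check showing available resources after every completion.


The answer: abort P4.
Key observation: before aborting P4, P3 was permanently blocked — no order could ever run it; afterwards it completes at step 1.
Minimality: the empty abort set fails — the state is deadlocked as it stands.
The survivors complete as P3, P2, P0. Verifying each step (starting from the post-abort pool):
  pool = (3, 1, 1)
  P3 needs (3, 1, 1) <= (3, 1, 1) -> finishes; pool += (1, 1, 2) = (4, 2, 3)
  P2 needs (1, 1, 1) <= (4, 2, 3) -> finishes; pool += (1, 1, 1) = (5, 3, 4)
  P0 needs (1, 1, 2) <= (5, 3, 4) -> finishes; pool += (0, 0, 1) = (5, 3, 5)


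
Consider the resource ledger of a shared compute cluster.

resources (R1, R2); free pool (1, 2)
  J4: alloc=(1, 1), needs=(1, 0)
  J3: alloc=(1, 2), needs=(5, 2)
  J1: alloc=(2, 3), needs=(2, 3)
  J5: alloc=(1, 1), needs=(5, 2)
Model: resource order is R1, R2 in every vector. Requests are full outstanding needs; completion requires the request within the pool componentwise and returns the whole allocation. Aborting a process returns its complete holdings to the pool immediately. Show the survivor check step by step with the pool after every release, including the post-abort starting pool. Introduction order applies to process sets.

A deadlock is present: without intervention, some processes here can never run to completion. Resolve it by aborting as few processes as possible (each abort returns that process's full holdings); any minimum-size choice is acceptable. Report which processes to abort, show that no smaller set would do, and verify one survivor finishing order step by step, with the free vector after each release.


The answer: abort J5.
Key observation: before aborting J5, J3 was permanently blocked — no order could ever run it; afterwards it completes at step 3.
Minimality: the empty abort set fails — the state is deadlocked as it stands.
Survivors finish in the order: J4, J1, J3. Verifying each step (pool after the aborts first):
  pool = (2, 3)
  J4 needs (1, 0) <= (2, 3) -> finishes; pool += (1, 1) = (3, 4)
  J1 needs (2, 3) <= (3, 4) -> finishes; pool += (2, 3) = (5, 7)
  J3 needs (5, 2) <= (5, 7) -> finishes; pool += (1, 2) = (6, 9)


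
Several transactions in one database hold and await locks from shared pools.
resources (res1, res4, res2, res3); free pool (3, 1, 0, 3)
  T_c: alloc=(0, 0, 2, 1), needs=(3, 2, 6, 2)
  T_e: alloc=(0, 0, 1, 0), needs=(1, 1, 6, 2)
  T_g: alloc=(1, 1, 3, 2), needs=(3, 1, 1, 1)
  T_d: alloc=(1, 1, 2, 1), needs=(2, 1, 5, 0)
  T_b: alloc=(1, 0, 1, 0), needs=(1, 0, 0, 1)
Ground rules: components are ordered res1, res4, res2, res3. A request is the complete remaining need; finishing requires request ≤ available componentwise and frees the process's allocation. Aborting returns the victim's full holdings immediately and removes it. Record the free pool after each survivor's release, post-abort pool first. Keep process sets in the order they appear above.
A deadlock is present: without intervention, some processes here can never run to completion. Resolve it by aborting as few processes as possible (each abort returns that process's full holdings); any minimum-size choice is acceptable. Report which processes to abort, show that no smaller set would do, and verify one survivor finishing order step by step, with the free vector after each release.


Minimum abort set: T_d.
Key observation: T_c was stuck for good until T_d gave back (1, 1, 2, 1); in the order shown it finishes at step 3.
No smaller set exists: with zero aborts the deadlock remains.
Survivors finish in the order: T_b, T_g, T_c, T_e. Step-by-step check (pool after the aborts first):
  pool = (4, 2, 2, 4)
  T_b needs (1, 0, 0, 1) <= (4, 2, 2, 4) -> finishes; pool += (1, 0, 1, 0) = (5, 2, 3, 4)
  T_g needs (3, 1, 1, 1) <= (5, 2, 3, 4) -> finishes; pool += (1, 1, 3, 2) = (6, 3, 6, 6)
  T_c needs (3, 2, 6, 2) <= (6, 3, 6, 6) -> finishes; pool += (0, 0, 2, 1) = (6, 3, 8, 7)
  T_e needs (1, 1, 6, 2) <= (6, 3, 8, 7) -> finishes; pool += (0, 0, 1, 0) = (6, 3, 9, 7)


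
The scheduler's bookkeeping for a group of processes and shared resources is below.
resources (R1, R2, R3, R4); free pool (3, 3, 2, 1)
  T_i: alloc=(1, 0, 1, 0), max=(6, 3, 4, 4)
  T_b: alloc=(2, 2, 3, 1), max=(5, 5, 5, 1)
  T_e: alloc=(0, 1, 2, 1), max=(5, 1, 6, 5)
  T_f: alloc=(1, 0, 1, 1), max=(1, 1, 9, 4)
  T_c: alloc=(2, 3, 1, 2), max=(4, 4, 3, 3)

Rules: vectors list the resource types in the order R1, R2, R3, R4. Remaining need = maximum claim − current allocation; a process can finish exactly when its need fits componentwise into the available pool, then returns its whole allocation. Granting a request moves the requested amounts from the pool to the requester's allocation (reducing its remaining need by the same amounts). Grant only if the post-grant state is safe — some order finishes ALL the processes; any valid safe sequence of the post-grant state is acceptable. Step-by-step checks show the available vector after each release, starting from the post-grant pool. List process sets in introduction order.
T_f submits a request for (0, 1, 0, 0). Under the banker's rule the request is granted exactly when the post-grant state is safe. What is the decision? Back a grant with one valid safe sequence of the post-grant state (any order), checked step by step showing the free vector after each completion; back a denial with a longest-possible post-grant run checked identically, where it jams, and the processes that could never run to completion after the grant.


GRANT — the state after the grant stays safe, e.g. via T_c, T_b, T_e, T_f, T_i.
Key observation: the transfer keeps a workable pool ((3, 2, 2, 1)); T_c starts the safe sequence.
Check on the post-grant state, step by step:
  pool = (3, 2, 2, 1)
  T_c: need (2, 1, 2, 1) fits (3, 2, 2, 1); releases (2, 3, 1, 2), pool now (5, 5, 3, 3)
  T_b: need (3, 3, 2, 0) fits (5, 5, 3, 3); releases (2, 2, 3, 1), pool now (7, 7, 6, 4)
  T_e: need (5, 0, 4, 4) fits (7, 7, 6, 4); releases (0, 1, 2, 1), pool now (7, 8, 8, 5)
  T_f: need (0, 0, 8, 3) fits (7, 8, 8, 5); releases (1, 1, 1, 1), pool now (8, 9, 9, 6)
  T_i: need (5, 3, 3, 4) fits (8, 9, 9, 6); releases (1, 0, 1, 0), pool now (9, 9, 10, 6)


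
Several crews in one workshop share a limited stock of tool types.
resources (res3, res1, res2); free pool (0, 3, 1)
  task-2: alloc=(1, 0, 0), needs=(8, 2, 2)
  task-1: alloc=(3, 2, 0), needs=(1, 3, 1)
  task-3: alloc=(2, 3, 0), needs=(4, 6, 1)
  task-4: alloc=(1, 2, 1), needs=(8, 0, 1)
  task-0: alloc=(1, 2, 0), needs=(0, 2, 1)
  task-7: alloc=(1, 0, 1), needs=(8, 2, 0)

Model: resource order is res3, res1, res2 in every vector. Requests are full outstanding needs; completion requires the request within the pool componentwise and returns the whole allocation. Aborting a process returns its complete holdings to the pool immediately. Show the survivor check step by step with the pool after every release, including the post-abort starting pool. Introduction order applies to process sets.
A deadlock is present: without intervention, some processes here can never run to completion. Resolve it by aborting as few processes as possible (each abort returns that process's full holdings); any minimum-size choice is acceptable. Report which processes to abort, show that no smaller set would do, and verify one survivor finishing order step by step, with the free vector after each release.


The answer: abort task-4 and task-7.
Key observation: the returned (2, 2, 2) from task-4 and task-7 is what brings task-2 — unrunnable before, under any order — into play at step 4.
No one abort is enough; case by case: task-2 alone leaves task-4 blocked (short on res3); task-1 alone leaves task-2 blocked (short on res3 and res2); task-3 alone leaves task-2 blocked (short on res3 and res2); task-4 alone leaves task-2 blocked (short on res3); task-0 alone leaves task-2 blocked (short on res3 and res2); task-7 alone leaves task-2 blocked (short on res3).
Survivors finish in the order: task-1, task-0, task-3, task-2. Walking it through (pool after the aborts first):
  pool = (2, 5, 3)
  task-1: need (1, 3, 1) fits (2, 5, 3); releases (3, 2, 0), pool now (5, 7, 3)
  task-0: need (0, 2, 1) fits (5, 7, 3); releases (1, 2, 0), pool now (6, 9, 3)
  task-3: need (4, 6, 1) fits (6, 9, 3); releases (2, 3, 0), pool now (8, 12, 3)
  task-2: need (8, 2, 2) fits (8, 12, 3); releases (1, 0, 0), pool now (9, 12, 3)


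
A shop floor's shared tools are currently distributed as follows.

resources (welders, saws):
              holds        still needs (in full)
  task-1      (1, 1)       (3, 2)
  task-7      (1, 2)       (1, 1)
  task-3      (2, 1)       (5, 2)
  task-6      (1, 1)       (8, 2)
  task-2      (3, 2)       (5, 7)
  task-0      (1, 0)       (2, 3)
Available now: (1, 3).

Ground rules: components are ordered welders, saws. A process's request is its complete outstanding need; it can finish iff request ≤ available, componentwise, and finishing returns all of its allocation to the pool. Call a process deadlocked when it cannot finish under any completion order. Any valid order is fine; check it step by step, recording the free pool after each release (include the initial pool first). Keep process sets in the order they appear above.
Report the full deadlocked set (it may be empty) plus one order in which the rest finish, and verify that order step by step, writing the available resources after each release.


The deadlocked set is task-3, task-6 and task-2.
Key observation: the pool after task-7, task-0, task-1 is (4, 6); every surviving request exceeds it in welders, so progress ends there.
One completion order for the rest: task-7, task-0, task-1. Step-by-step check:
  pool = (1, 3)
  task-7: need (1, 1) fits (1, 3); releases (1, 2), pool now (2, 5)
  task-0: need (2, 3) fits (2, 5); releases (1, 0), pool now (3, 5)
  task-1: need (3, 2) fits (3, 5); releases (1, 1), pool now (4, 6)
None of the blocked processes ever fits:
  task-3 still needs (5, 2) but only (4, 6) is free — short on welders
  task-6 still needs (8, 2) but only (4, 6) is free — short on welders
  task-2 still needs (5, 7) but only (4, 6) is free — short on welders and saws


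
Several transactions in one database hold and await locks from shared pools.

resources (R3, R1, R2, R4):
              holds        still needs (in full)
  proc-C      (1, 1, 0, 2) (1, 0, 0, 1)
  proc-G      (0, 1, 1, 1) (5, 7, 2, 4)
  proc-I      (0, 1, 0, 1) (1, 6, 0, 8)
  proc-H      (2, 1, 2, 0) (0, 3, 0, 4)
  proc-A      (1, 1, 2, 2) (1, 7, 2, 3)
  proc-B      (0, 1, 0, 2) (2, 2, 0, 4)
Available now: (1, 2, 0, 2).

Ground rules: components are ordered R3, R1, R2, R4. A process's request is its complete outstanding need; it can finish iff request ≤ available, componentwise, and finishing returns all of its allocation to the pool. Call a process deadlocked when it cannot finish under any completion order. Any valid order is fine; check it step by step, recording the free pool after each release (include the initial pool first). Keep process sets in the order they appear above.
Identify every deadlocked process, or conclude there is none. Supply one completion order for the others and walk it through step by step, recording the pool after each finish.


The deadlocked set is proc-G, proc-I and proc-A.
Key observation: proc-C, proc-H, proc-B can finish, but then (4, 5, 2, 6) is all there is, and the blocked group's R1 demands exceed it.
The rest can finish in the order proc-C, proc-H, proc-B. Verifying each step:
  pool = (1, 2, 0, 2)
  proc-C: need (1, 0, 0, 1) fits (1, 2, 0, 2); releases (1, 1, 0, 2), pool now (2, 3, 0, 4)
  proc-H: need (0, 3, 0, 4) fits (2, 3, 0, 4); releases (2, 1, 2, 0), pool now (4, 4, 2, 4)
  proc-B: need (2, 2, 0, 4) fits (4, 4, 2, 4); releases (0, 1, 0, 2), pool now (4, 5, 2, 6)
The stuck group stays short no matter what:
  proc-G still needs (5, 7, 2, 4) but only (4, 5, 2, 6) is free — short on R3 and R1
  proc-I still needs (1, 6, 0, 8) but only (4, 5, 2, 6) is free — short on R1 and R4
  proc-A still needs (1, 7, 2, 3) but only (4, 5, 2, 6) is free — short on R1


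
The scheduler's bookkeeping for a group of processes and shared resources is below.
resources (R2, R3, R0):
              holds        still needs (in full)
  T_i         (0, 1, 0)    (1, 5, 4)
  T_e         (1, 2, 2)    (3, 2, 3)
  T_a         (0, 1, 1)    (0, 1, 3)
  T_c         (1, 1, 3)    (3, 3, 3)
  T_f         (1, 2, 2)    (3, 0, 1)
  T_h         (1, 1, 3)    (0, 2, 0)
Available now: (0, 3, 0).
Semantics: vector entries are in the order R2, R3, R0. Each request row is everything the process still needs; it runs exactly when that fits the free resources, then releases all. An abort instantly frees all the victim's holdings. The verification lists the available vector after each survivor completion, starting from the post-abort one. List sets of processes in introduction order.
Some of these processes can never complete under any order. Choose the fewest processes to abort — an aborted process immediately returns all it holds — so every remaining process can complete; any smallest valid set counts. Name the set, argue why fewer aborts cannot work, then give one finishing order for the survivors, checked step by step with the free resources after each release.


Abort T_e and T_c.
Key observation: T_f was stuck for good until T_e and T_c gave back (2, 3, 5); in the order shown it finishes at step 3.
Minimality, checking each single-abort alternative: T_i alone leaves T_e blocked (short on R2); T_e alone leaves T_c blocked (short on R2); T_a alone leaves T_e blocked (short on R2); T_c alone leaves T_e blocked (short on R2); T_f alone leaves T_e blocked (short on R2); T_h alone leaves T_e blocked (short on R2).
One survivor order: T_h, T_a, T_f, T_i. Verifying each step (post-abort pool first):
  pool = (2, 6, 5)
  run T_h (needs (0, 2, 0), free (2, 6, 5)); after release of (1, 1, 3) the pool is (3, 7, 8)
  run T_a (needs (0, 1, 3), free (3, 7, 8)); after release of (0, 1, 1) the pool is (3, 8, 9)
  run T_f (needs (3, 0, 1), free (3, 8, 9)); after release of (1, 2, 2) the pool is (4, 10, 11)
  run T_i (needs (1, 5, 4), free (4, 10, 11)); after release of (0, 1, 0) the pool is (4, 11, 11)


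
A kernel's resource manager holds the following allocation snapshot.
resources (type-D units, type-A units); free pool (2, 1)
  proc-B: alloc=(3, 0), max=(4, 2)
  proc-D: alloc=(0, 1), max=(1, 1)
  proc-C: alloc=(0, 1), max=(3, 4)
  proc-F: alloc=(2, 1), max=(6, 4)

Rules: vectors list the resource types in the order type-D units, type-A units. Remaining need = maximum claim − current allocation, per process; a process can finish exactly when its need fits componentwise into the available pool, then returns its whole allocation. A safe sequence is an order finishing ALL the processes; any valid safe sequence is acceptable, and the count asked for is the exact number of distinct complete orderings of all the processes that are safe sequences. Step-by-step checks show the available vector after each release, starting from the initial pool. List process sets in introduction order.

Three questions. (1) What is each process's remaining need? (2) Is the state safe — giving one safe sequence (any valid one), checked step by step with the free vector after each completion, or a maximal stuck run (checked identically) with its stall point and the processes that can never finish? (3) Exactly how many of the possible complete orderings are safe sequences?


(1) Outstanding need per process (order type-D units, type-A units):
  proc-B: (1, 2)
  proc-D: (1, 0)
  proc-C: (3, 3)
  proc-F: (4, 3)
(2) UNSAFE.
Key observation: no order helps: past proc-D, proc-B, the free pool tops out at (5, 2), below what each blocked process needs in type-A units.
The run proc-D, proc-B cannot be extended any further. Verifying each step:
  pool = (2, 1)
  proc-D: need (1, 0) fits (2, 1); releases (0, 1), pool now (2, 2)
  proc-B: need (1, 2) fits (2, 2); releases (3, 0), pool now (5, 2)
  blocked: proc-C wants (3, 3), pool (5, 2) — not enough type-A units
  blocked: proc-F wants (4, 3), pool (5, 2) — not enough type-A units
Processes that can never finish: proc-C and proc-F.
(3) Precisely 0 of the possible complete orderings are safe sequences.


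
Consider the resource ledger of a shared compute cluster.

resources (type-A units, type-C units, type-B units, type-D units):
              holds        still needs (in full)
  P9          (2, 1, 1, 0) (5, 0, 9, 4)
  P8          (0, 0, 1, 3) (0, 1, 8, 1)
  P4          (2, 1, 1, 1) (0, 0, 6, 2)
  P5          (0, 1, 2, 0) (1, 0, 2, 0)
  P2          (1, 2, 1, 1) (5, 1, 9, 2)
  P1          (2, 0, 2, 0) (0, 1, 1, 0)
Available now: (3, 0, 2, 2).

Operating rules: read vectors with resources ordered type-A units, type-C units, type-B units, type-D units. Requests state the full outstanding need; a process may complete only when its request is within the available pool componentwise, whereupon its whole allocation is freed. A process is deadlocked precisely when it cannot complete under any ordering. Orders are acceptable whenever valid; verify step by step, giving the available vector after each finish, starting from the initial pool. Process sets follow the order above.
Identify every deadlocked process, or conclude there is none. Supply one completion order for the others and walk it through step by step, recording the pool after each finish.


The deadlocked set is P9, P8 and P2.
Key observation: the pool after P5, P1, P4 is (7, 2, 7, 3); every surviving request exceeds it in type-B units, so progress ends there.
The rest can finish in the order P5, P1, P4. Verifying each step:
  pool = (3, 0, 2, 2)
  P5: need (1, 0, 2, 0) fits (3, 0, 2, 2); releases (0, 1, 2, 0), pool now (3, 1, 4, 2)
  P1: need (0, 1, 1, 0) fits (3, 1, 4, 2); releases (2, 0, 2, 0), pool now (5, 1, 6, 2)
  P4: need (0, 0, 6, 2) fits (5, 1, 6, 2); releases (2, 1, 1, 1), pool now (7, 2, 7, 3)
The blocked processes can never fit:
  P9 still needs (5, 0, 9, 4) but only (7, 2, 7, 3) is free — short on type-B units and type-D units
  P8 still needs (0, 1, 8, 1) but only (7, 2, 7, 3) is free — short on type-B units
  P2 still needs (5, 1, 9, 2) but only (7, 2, 7, 3) is free — short on type-B units


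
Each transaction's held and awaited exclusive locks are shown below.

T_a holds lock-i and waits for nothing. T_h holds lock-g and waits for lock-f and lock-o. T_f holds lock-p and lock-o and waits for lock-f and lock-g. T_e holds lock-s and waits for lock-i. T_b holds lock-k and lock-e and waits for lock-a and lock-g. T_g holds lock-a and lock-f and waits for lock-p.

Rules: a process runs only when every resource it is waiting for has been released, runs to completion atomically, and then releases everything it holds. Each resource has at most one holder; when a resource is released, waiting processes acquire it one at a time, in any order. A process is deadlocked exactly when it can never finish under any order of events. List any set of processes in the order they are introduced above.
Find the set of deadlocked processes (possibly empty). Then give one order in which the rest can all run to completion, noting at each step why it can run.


Deadlocked: T_h, T_f, T_b and T_g.
Key observation: the waits loop around T_h -> T_f -> T_h with no way out; T_g is caught in further circular waits and T_b waits into the deadlock from upstream.
The rest can finish in the order T_a, T_e.
Step-by-step check:
  run T_a (it waits on nothing); releases lock-i
  T_e: everything it awaited (lock-i) is free; runs, freeing lock-s


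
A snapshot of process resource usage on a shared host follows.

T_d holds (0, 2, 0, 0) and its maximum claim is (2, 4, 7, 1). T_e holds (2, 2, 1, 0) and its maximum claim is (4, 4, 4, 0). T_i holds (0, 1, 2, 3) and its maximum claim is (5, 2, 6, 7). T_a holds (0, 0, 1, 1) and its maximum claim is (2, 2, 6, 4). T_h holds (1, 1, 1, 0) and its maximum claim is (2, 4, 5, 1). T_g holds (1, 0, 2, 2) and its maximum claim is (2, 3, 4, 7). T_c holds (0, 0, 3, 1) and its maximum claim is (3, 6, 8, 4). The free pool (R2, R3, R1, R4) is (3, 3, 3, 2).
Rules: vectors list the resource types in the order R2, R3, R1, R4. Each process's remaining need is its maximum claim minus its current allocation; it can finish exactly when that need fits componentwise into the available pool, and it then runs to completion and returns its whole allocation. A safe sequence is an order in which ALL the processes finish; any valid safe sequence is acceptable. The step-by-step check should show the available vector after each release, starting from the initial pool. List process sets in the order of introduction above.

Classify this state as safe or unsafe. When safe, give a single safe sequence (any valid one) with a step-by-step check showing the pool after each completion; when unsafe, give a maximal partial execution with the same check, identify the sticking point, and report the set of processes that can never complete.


The state is UNSAFE.
Key observation: after T_e, T_h the pool peaks at (6, 6, 5, 2), and each blocked process is short somewhere: T_d on R1; T_i on R4; T_a on R4; T_g on R4; T_c on R4.
The run T_e, T_h cannot be extended any further. Check, step by step:
  pool = (3, 3, 3, 2)
  T_e: need (2, 2, 3, 0) fits (3, 3, 3, 2); releases (2, 2, 1, 0), pool now (5, 5, 4, 2)
  T_h: need (1, 3, 4, 1) fits (5, 5, 4, 2); releases (1, 1, 1, 0), pool now (6, 6, 5, 2)
  T_d still needs (2, 2, 7, 1) but only (6, 6, 5, 2) is free — short on R1
  T_i still needs (5, 1, 4, 4) but only (6, 6, 5, 2) is free — short on R4
  T_a still needs (2, 2, 5, 3) but only (6, 6, 5, 2) is free — short on R4
  T_g still needs (1, 3, 2, 5) but only (6, 6, 5, 2) is free — short on R4
  T_c still needs (3, 6, 5, 3) but only (6, 6, 5, 2) is free — short on R4
Permanently blocked: T_d, T_i, T_a, T_g and T_c.


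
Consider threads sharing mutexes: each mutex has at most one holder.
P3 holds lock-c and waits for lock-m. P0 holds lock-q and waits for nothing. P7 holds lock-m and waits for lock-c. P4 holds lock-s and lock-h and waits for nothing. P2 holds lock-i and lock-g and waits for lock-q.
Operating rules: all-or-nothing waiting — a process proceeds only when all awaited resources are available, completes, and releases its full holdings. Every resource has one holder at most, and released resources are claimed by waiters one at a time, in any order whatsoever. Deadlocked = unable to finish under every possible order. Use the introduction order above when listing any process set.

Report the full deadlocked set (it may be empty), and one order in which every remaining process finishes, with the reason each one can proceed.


Deadlocked set: P3 and P7.
Key observation: the cycle P3 -> P7 -> P3 can never break — each member waits on the next; no other process is dragged down with it.
The rest can finish in the order P4, P0, P2.
Verifying each step:
  run P4 (it waits on nothing); releases lock-s and lock-h
  run P0 (it waits on nothing); releases lock-q
  P2: everything it awaited (lock-q) is free; runs, freeing lock-i and lock-g


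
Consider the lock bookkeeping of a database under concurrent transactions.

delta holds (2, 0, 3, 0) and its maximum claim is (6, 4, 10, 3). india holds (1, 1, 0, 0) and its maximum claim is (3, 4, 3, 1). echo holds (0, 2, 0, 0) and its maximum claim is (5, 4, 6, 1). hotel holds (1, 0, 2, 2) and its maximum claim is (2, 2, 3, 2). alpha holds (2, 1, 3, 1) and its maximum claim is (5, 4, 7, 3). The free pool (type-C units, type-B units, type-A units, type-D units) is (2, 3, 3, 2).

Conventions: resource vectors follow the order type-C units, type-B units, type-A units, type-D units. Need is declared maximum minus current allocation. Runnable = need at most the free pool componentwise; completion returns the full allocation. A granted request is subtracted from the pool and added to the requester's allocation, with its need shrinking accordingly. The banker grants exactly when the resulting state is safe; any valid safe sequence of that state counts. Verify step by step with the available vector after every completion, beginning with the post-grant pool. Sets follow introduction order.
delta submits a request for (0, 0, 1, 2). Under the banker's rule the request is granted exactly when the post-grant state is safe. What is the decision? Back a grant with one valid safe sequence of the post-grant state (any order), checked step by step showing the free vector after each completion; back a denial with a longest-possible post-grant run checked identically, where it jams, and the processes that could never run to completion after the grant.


GRANT. The post-grant state is safe; one safe sequence: hotel, alpha, echo, india, delta.
Key observation: even at the reduced pool (2, 3, 2, 0), hotel fits immediately, so safety survives the grant.
Verifying the post-grant state step by step:
  pool = (2, 3, 2, 0)
  hotel needs (1, 2, 1, 0) <= (2, 3, 2, 0) -> finishes; pool += (1, 0, 2, 2) = (3, 3, 4, 2)
  alpha needs (3, 3, 4, 2) <= (3, 3, 4, 2) -> finishes; pool += (2, 1, 3, 1) = (5, 4, 7, 3)
  echo needs (5, 2, 6, 1) <= (5, 4, 7, 3) -> finishes; pool += (0, 2, 0, 0) = (5, 6, 7, 3)
  india needs (2, 3, 3, 1) <= (5, 6, 7, 3) -> finishes; pool += (1, 1, 0, 0) = (6, 7, 7, 3)
  delta needs (4, 4, 6, 1) <= (6, 7, 7, 3) -> finishes; pool += (2, 0, 4, 2) = (8, 7, 11, 5)


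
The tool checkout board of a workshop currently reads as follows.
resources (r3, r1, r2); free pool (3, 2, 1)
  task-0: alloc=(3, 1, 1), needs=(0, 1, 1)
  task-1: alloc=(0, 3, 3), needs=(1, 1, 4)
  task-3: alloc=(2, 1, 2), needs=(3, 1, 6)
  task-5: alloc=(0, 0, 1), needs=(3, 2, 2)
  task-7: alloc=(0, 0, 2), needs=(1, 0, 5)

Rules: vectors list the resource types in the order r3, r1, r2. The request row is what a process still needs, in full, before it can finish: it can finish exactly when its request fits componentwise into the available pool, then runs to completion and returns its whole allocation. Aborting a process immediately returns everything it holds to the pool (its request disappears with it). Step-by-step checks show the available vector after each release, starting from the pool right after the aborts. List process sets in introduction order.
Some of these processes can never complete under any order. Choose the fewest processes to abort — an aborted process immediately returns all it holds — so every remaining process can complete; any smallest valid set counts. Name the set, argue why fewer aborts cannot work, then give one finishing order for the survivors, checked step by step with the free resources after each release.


Minimum abort set: task-3.
Key observation: task-7 had no path to completion before; after the abort of task-3 ((2, 1, 2) returned), step 3 is where it fits.
Why nothing smaller works: aborting no one leaves the state deadlocked as given.
The survivors complete as task-0, task-5, task-7, task-1. Step-by-step check (starting from the post-abort pool):
  pool = (5, 3, 3)
  task-0 needs (0, 1, 1) <= (5, 3, 3) -> finishes; pool += (3, 1, 1) = (8, 4, 4)
  task-5 needs (3, 2, 2) <= (8, 4, 4) -> finishes; pool += (0, 0, 1) = (8, 4, 5)
  task-7 needs (1, 0, 5) <= (8, 4, 5) -> finishes; pool += (0, 0, 2) = (8, 4, 7)
  task-1 needs (1, 1, 4) <= (8, 4, 7) -> finishes; pool += (0, 3, 3) = (8, 7, 10)


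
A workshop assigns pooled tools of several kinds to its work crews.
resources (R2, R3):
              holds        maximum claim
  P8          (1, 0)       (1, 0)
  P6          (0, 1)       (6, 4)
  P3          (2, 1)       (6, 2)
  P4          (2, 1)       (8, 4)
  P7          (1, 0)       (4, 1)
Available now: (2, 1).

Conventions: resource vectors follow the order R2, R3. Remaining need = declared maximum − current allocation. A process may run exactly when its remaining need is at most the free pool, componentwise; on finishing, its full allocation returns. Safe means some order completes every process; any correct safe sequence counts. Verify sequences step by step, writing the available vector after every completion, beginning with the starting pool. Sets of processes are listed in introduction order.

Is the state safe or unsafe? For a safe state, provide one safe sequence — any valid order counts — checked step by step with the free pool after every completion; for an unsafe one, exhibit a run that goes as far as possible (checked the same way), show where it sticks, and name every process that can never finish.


UNSAFE — no complete ordering exists.
Key observation: no order helps: past P8, P7, P3, the free pool tops out at (6, 2), below what each blocked process needs in R3.
Going as far as possible: P8, P7, P3; after that, nothing fits. Check, step by step:
  pool = (2, 1)
  run P8 (needs (0, 0), free (2, 1)); after release of (1, 0) the pool is (3, 1)
  run P7 (needs (3, 1), free (3, 1)); after release of (1, 0) the pool is (4, 1)
  run P3 (needs (4, 1), free (4, 1)); after release of (2, 1) the pool is (6, 2)
  blocked: P6 wants (6, 3), pool (6, 2) — not enough R3
  blocked: P4 wants (6, 3), pool (6, 2) — not enough R3
Permanently blocked: P6 and P4.


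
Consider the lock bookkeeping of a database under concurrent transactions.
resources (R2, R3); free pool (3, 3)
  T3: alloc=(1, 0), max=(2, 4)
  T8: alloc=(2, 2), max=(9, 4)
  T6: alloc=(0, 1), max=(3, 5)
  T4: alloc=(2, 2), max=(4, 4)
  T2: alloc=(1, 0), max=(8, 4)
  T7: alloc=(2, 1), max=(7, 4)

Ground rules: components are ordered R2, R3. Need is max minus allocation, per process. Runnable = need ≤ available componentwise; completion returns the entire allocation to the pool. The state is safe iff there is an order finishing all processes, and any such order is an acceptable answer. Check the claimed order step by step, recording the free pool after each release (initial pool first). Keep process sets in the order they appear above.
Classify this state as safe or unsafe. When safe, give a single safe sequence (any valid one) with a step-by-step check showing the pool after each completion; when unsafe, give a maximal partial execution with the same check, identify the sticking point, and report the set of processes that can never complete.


The state is SAFE; one workable sequence: T4, T6, T7, T3, T2, T8.
Key observation: the order's first zero-slack moment is T7 ((5, 3) needed, (5, 6) free — a requested resource with nothing to spare).
Step-by-step check:
  pool = (3, 3)
  run T4 (needs (2, 2), free (3, 3)); after release of (2, 2) the pool is (5, 5)
  run T6 (needs (3, 4), free (5, 5)); after release of (0, 1) the pool is (5, 6)
  run T7 (needs (5, 3), free (5, 6)); after release of (2, 1) the pool is (7, 7)
  run T3 (needs (1, 4), free (7, 7)); after release of (1, 0) the pool is (8, 7)
  run T2 (needs (7, 4), free (8, 7)); after release of (1, 0) the pool is (9, 7)
  run T8 (needs (7, 2), free (9, 7)); after release of (2, 2) the pool is (11, 9)


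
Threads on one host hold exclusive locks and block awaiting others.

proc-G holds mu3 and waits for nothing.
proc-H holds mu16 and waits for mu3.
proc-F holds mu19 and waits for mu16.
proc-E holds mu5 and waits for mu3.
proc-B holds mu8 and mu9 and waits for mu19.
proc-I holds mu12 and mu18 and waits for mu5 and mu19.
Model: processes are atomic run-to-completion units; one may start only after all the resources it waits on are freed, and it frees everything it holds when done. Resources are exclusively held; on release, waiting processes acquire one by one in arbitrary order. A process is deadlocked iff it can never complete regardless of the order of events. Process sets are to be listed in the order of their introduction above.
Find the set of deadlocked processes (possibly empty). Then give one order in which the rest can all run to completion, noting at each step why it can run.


Nothing here is deadlocked.
Key observation: although several processes wait, no cycle exists — each chain bottoms out at a free runner.
One completion order for the rest: proc-G, proc-H, proc-E, proc-F, proc-I, proc-B.
Walking it through:
  proc-G waits on nothing -> runs at once and releases mu3
  proc-H: everything it awaited (mu3) is free; runs, freeing mu16
  proc-E: everything it awaited (mu3) is free; runs, freeing mu5
  proc-F: everything it awaited (mu16) is free; runs, freeing mu19
  proc-I: everything it awaited (mu5 and mu19) is free; runs, freeing mu12 and mu18
  proc-B: everything it awaited (mu19) is free; runs, freeing mu8 and mu9


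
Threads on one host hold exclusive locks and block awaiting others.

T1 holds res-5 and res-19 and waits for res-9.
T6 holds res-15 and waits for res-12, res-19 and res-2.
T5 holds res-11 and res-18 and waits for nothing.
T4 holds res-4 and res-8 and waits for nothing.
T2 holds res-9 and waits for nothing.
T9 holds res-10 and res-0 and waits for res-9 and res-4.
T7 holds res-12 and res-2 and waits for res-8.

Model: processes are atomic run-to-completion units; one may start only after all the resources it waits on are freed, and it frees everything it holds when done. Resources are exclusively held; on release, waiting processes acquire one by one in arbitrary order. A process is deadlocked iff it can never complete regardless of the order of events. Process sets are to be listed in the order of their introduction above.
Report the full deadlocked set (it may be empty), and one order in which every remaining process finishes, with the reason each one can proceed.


The deadlocked set is empty.
Key observation: the waits form no ring: some process can always run, and its releases unblock the others one by one.
The rest can finish in the order T5, T2, T4, T1, T7, T6, T9.
Walking it through:
  run T5 (it waits on nothing); releases res-11 and res-18
  run T2 (it waits on nothing); releases res-9
  run T4 (it waits on nothing); releases res-4 and res-8
  T1 waits on res-9 — all released -> runs and releases res-5 and res-19
  T7 waits on res-8 — all released -> runs and releases res-12 and res-2
  T6 waits on res-12, res-19 and res-2 — all released -> runs and releases res-15
  T9 waits on res-9 and res-4 — all released -> runs and releases res-10 and res-0


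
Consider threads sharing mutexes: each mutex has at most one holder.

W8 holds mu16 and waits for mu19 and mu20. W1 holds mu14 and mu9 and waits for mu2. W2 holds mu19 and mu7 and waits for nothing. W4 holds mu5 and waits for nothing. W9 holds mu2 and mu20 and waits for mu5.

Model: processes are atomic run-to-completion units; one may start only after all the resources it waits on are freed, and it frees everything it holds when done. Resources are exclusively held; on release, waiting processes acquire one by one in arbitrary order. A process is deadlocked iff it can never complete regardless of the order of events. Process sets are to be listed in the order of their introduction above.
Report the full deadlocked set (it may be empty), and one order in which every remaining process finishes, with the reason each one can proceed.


No process is deadlocked.
Key observation: all waits point, directly or indirectly, at processes that can finish, so nothing is permanently blocked.
One completion order for the rest: W4, W9, W1, W2, W8.
Check, step by step:
  run W4 (it waits on nothing); releases mu5
  W9 waits on mu5 — all released -> runs and releases mu2 and mu20
  W1 waits on mu2 — all released -> runs and releases mu14 and mu9
  run W2 (it waits on nothing); releases mu19 and mu7
  W8 waits on mu19 and mu20 — all released -> runs and releases mu16


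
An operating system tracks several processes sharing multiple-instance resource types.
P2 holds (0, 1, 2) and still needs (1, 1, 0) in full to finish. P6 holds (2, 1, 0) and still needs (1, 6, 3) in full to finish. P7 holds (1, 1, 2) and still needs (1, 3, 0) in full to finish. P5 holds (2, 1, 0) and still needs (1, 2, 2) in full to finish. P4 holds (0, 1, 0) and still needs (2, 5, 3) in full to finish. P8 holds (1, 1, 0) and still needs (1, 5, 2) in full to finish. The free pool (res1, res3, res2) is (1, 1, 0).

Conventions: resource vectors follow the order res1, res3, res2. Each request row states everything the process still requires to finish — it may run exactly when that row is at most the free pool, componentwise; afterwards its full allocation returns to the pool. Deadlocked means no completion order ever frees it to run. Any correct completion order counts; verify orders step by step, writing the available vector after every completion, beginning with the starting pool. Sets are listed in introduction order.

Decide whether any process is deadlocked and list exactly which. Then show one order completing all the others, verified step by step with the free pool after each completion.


Deadlocked set: P6, P4 and P8.
Key observation: after P2, P5, P7 complete, (4, 4, 4) is the best the pool ever gets, yet each leftover process wants more res3.
The rest can finish in the order P2, P5, P7. Verifying each step:
  pool = (1, 1, 0)
  P2 needs (1, 1, 0) <= (1, 1, 0) -> finishes; pool += (0, 1, 2) = (1, 2, 2)
  P5 needs (1, 2, 2) <= (1, 2, 2) -> finishes; pool += (2, 1, 0) = (3, 3, 2)
  P7 needs (1, 3, 0) <= (3, 3, 2) -> finishes; pool += (1, 1, 2) = (4, 4, 4)
The blocked processes can never fit:
  blocked: P6 wants (1, 6, 3), pool (4, 4, 4) — not enough res3
  blocked: P4 wants (2, 5, 3), pool (4, 4, 4) — not enough res3
  blocked: P8 wants (1, 5, 2), pool (4, 4, 4) — not enough res3


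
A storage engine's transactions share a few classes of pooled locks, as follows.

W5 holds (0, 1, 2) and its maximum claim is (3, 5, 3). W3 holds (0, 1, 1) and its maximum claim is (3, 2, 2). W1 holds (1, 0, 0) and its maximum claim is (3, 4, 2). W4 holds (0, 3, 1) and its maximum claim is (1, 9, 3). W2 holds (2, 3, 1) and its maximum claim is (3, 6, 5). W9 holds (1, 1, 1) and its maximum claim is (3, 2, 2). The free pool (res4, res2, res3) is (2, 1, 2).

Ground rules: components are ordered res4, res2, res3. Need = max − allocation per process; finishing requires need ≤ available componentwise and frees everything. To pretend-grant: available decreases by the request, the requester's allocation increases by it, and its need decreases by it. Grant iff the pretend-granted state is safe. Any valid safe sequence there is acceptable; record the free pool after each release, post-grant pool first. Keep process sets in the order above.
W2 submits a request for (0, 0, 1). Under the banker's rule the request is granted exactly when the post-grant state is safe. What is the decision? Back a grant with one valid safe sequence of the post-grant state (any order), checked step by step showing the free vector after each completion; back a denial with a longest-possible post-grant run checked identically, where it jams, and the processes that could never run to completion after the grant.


GRANT. The post-grant state is safe; one safe sequence: W9, W3, W2, W1, W5, W4.
Key observation: after the grant the pool drops to (2, 1, 1), which still lets W9 finish first and unwind the rest.
Check on the post-grant state, step by step:
  pool = (2, 1, 1)
  run W9 (needs (2, 1, 1), free (2, 1, 1)); after release of (1, 1, 1) the pool is (3, 2, 2)
  run W3 (needs (3, 1, 1), free (3, 2, 2)); after release of (0, 1, 1) the pool is (3, 3, 3)
  run W2 (needs (1, 3, 3), free (3, 3, 3)); after release of (2, 3, 2) the pool is (5, 6, 5)
  run W1 (needs (2, 4, 2), free (5, 6, 5)); after release of (1, 0, 0) the pool is (6, 6, 5)
  run W5 (needs (3, 4, 1), free (6, 6, 5)); after release of (0, 1, 2) the pool is (6, 7, 7)
  run W4 (needs (1, 6, 2), free (6, 7, 7)); after release of (0, 3, 1) the pool is (6, 10, 8)
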